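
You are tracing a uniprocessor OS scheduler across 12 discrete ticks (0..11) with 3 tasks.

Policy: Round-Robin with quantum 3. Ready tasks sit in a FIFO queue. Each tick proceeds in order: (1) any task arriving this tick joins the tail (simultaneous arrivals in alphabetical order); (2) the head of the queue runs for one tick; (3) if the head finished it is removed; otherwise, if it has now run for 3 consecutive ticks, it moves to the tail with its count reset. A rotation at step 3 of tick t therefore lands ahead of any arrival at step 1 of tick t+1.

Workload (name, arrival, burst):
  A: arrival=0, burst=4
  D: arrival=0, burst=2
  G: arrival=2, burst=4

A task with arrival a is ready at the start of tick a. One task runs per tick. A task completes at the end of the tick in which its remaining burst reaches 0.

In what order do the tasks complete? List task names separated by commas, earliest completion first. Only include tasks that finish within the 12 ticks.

t=0: queue=[A,D] q_used=0 → run A
t=1: queue=[A,D] q_used=1 → run A
t=2: queue=[A,D,G] q_used=2 → run A
t=3: queue=[D,G,A] q_used=0 → run D
t=4: queue=[D,G,A] q_used=1 → run D
t=5: queue=[G,A] q_used=0 → run G
t=6: queue=[G,A] q_used=1 → run G
t=7: queue=[G,A] q_used=2 → run G
t=8: queue=[A,G] q_used=0 → run A
t=9: queue=[G] q_used=0 → run G
t=10: (idle)
t=11: (idle)

completion order = D, A, G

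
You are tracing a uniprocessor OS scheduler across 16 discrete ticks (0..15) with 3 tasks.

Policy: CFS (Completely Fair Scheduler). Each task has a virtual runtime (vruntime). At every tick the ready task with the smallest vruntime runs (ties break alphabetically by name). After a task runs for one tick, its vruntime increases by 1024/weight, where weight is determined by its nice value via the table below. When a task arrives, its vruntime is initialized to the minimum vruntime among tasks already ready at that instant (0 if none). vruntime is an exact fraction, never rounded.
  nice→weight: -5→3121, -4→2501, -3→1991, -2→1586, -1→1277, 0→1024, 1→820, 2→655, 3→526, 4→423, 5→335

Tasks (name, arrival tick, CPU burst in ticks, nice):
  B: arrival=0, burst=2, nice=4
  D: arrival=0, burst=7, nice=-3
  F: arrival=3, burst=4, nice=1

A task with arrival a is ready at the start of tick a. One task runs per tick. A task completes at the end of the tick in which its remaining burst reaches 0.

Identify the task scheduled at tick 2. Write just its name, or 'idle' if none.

running at tick 2 = D

t=0: vr[B=0 D=0] → run B
t=1: vr[B=1024/423 D=0] → run D
t=2: vr[B=1024/423 D=1024/1991] → run D
t=3: vr[B=1024/423 D=2048/1991 F=2048/1991] → run D
t=4: vr[B=1024/423 D=3072/1991 F=2048/1991] → run F
t=5: vr[B=1024/423 D=3072/1991 F=929536/408155] → run D
t=6: vr[B=1024/423 D=4096/1991 F=929536/408155] → run D
t=7: vr[B=1024/423 D=5120/1991 F=929536/408155] → run F
t=8: vr[B=1024/423 D=5120/1991 F=1439232/408155] → run B
t=9: vr[D=5120/1991 F=1439232/408155] → run D
t=10: vr[D=6144/1991 F=1439232/408155] → run D
t=11: vr[F=1439232/408155] → run F
t=12: vr[F=1948928/408155] → run F
t=13: (idle)
t=14: (idle)
t=15: (idle)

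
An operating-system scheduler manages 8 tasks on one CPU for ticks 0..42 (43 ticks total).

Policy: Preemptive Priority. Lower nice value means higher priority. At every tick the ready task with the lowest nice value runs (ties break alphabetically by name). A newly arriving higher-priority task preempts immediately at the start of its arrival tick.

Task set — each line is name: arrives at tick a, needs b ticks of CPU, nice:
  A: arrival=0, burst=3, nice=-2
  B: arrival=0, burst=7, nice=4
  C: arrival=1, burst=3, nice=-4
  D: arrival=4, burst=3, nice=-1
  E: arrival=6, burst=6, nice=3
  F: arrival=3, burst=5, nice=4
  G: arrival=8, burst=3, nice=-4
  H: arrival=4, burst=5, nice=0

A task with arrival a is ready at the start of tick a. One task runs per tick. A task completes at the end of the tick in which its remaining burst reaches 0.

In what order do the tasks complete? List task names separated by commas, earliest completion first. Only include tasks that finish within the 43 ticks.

t=0: ready={A,B} → run A
t=1: ready={A,B,C} → run C
t=2: ready={A,B,C} → run C
t=3: ready={A,B,C,F} → run C
t=4: ready={A,B,D,F,H} → run A
t=5: ready={A,B,D,F,H} → run A
t=6: ready={B,D,E,F,H} → run D
t=7: ready={B,D,E,F,H} → run D
t=8: ready={B,D,E,F,G,H} → run G
t=9: ready={B,D,E,F,G,H} → run G
t=10: ready={B,D,E,F,G,H} → run G
t=11: ready={B,D,E,F,H} → run D
t=12: ready={B,E,F,H} → run H
t=13: ready={B,E,F,H} → run H
t=14: ready={B,E,F,H} → run H
t=15: ready={B,E,F,H} → run H
t=16: ready={B,E,F,H} → run H
t=17: ready={B,E,F} → run E
t=18: ready={B,E,F} → run E
t=19: ready={B,E,F} → run E
t=20: ready={B,E,F} → run E
t=21: ready={B,E,F} → run E
t=22: ready={B,E,F} → run E
t=23: ready={B,F} → run B
t=24: ready={B,F} → run B
t=25: ready={B,F} → run B
t=26: ready={B,F} → run B
t=27: ready={B,F} → run B
t=28: ready={B,F} → run B
t=29: ready={B,F} → run B
t=30: ready={F} → run F
t=31: ready={F} → run F
t=32: ready={F} → run F
t=33: ready={F} → run F
t=34: ready={F} → run F
t=35: (idle)
t=36: (idle)
t=37: (idle)
t=38: (idle)
t=39: (idle)
t=40: (idle)
t=41: (idle)
t=42: (idle)

completion order = C, A, G, D, H, E, B, F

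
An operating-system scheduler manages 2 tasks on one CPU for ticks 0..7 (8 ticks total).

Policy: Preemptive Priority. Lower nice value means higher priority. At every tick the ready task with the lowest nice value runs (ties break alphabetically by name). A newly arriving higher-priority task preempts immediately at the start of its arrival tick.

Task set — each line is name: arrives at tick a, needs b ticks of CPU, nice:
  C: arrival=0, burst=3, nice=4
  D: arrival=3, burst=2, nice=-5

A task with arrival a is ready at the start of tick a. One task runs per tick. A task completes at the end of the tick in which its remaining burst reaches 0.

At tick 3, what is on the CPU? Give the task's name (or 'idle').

t=0: ready={C} → run C
t=1: ready={C} → run C
t=2: ready={C} → run C
t=3: ready={D} → run D
t=4: ready={D} → run D
t=5: (idle)
t=6: (idle)
t=7: (idle)

running at tick 3 = D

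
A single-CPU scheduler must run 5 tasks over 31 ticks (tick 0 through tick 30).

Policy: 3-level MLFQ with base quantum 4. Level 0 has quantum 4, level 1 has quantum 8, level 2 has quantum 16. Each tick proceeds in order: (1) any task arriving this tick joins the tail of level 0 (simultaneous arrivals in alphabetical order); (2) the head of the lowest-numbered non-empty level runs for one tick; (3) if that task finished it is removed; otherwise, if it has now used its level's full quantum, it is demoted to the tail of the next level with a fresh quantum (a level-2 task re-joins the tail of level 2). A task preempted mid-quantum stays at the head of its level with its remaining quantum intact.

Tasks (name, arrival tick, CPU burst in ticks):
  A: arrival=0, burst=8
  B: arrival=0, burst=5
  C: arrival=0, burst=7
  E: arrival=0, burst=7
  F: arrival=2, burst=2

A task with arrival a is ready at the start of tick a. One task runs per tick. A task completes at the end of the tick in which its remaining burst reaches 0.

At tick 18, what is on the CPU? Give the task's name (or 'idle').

running at tick 18 = A

t=0: L0/L1/L2 = ABCE/-/- → run A
t=1: L0/L1/L2 = ABCE/-/- → run A
t=2: L0/L1/L2 = ABCEF/-/- → run A
t=3: L0/L1/L2 = ABCEF/-/- → run A
t=4: L0/L1/L2 = BCEF/A/- → run B
t=5: L0/L1/L2 = BCEF/A/- → run B
t=6: L0/L1/L2 = BCEF/A/- → run B
t=7: L0/L1/L2 = BCEF/A/- → run B
t=8: L0/L1/L2 = CEF/AB/- → run C
t=9: L0/L1/L2 = CEF/AB/- → run C
t=10: L0/L1/L2 = CEF/AB/- → run C
t=11: L0/L1/L2 = CEF/AB/- → run C
t=12: L0/L1/L2 = EF/ABC/- → run E
t=13: L0/L1/L2 = EF/ABC/- → run E
t=14: L0/L1/L2 = EF/ABC/- → run E
t=15: L0/L1/L2 = EF/ABC/- → run E
t=16: L0/L1/L2 = F/ABCE/- → run F
t=17: L0/L1/L2 = F/ABCE/- → run F
t=18: L0/L1/L2 = -/ABCE/- → run A
t=19: L0/L1/L2 = -/ABCE/- → run A
t=20: L0/L1/L2 = -/ABCE/- → run A
t=21: L0/L1/L2 = -/ABCE/- → run A
t=22: L0/L1/L2 = -/BCE/- → run B
t=23: L0/L1/L2 = -/CE/- → run C
t=24: L0/L1/L2 = -/CE/- → run C
t=25: L0/L1/L2 = -/CE/- → run C
t=26: L0/L1/L2 = -/E/- → run E
t=27: L0/L1/L2 = -/E/- → run E
t=28: L0/L1/L2 = -/E/- → run E
t=29: (idle)
t=30: (idle)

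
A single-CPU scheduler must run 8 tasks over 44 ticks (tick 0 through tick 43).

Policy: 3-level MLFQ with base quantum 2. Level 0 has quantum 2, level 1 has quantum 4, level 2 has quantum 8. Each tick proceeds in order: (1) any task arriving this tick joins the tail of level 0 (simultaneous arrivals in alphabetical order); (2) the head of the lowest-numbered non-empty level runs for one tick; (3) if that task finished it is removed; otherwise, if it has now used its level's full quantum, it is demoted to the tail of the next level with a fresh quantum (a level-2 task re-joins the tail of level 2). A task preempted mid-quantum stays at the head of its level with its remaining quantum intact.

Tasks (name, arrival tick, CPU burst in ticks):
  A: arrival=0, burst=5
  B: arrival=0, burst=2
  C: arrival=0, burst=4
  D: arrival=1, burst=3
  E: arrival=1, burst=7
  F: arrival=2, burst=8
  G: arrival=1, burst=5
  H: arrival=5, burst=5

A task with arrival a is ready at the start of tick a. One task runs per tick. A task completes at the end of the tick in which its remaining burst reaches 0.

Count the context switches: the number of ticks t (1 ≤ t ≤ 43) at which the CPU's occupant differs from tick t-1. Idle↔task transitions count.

context switches = 17

t=0: L0/L1/L2 = ABC/-/- → run A
t=1: L0/L1/L2 = ABCDEG/-/- → run A
t=2: L0/L1/L2 = BCDEGF/A/- → run B
t=3: L0/L1/L2 = BCDEGF/A/- → run B
t=4: L0/L1/L2 = CDEGF/A/- → run C
t=5: L0/L1/L2 = CDEGFH/A/- → run C
t=6: L0/L1/L2 = DEGFH/AC/- → run D
t=7: L0/L1/L2 = DEGFH/AC/- → run D
t=8: L0/L1/L2 = EGFH/ACD/- → run E
t=9: L0/L1/L2 = EGFH/ACD/- → run E
t=10: L0/L1/L2 = GFH/ACDE/- → run G
t=11: L0/L1/L2 = GFH/ACDE/- → run G
t=12: L0/L1/L2 = FH/ACDEG/- → run F
t=13: L0/L1/L2 = FH/ACDEG/- → run F
t=14: L0/L1/L2 = H/ACDEGF/- → run H
t=15: L0/L1/L2 = H/ACDEGF/- → run H
t=16: L0/L1/L2 = -/ACDEGFH/- → run A
t=17: L0/L1/L2 = -/ACDEGFH/- → run A
t=18: L0/L1/L2 = -/ACDEGFH/- → run A
t=19: L0/L1/L2 = -/CDEGFH/- → run C
t=20: L0/L1/L2 = -/CDEGFH/- → run C
t=21: L0/L1/L2 = -/DEGFH/- → run D
t=22: L0/L1/L2 = -/EGFH/- → run E
t=23: L0/L1/L2 = -/EGFH/- → run E
t=24: L0/L1/L2 = -/EGFH/- → run E
t=25: L0/L1/L2 = -/EGFH/- → run E
t=26: L0/L1/L2 = -/GFH/E → run G
t=27: L0/L1/L2 = -/GFH/E → run G
t=28: L0/L1/L2 = -/GFH/E → run G
t=29: L0/L1/L2 = -/FH/E → run F
t=30: L0/L1/L2 = -/FH/E → run F
t=31: L0/L1/L2 = -/FH/E → run F
t=32: L0/L1/L2 = -/FH/E → run F
t=33: L0/L1/L2 = -/H/EF → run H
t=34: L0/L1/L2 = -/H/EF → run H
t=35: L0/L1/L2 = -/H/EF → run H
t=36: L0/L1/L2 = -/-/EF → run E
t=37: L0/L1/L2 = -/-/F → run F
t=38: L0/L1/L2 = -/-/F → run F
t=39: (idle)
t=40: (idle)
t=41: (idle)
t=42: (idle)
t=43: (idle)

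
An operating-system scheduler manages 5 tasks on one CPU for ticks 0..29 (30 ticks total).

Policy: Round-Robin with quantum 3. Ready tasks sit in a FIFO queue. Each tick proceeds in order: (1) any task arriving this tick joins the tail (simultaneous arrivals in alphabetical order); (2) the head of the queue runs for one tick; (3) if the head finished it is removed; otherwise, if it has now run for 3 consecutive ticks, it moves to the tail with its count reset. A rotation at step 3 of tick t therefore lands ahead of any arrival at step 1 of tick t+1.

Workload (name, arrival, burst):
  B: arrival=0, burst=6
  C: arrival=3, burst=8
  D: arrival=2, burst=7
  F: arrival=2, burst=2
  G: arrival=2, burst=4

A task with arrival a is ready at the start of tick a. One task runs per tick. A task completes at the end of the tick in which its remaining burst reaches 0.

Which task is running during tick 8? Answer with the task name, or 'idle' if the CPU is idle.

running at tick 8 = G

t=0: queue=[B] q_used=0 → run B
t=1: queue=[B] q_used=1 → run B
t=2: queue=[B,D,F,G] q_used=2 → run B
t=3: queue=[D,F,G,B,C] q_used=0 → run D
t=4: queue=[D,F,G,B,C] q_used=1 → run D
t=5: queue=[D,F,G,B,C] q_used=2 → run D
t=6: queue=[F,G,B,C,D] q_used=0 → run F
t=7: queue=[F,G,B,C,D] q_used=1 → run F
t=8: queue=[G,B,C,D] q_used=0 → run G
t=9: queue=[G,B,C,D] q_used=1 → run G
t=10: queue=[G,B,C,D] q_used=2 → run G
t=11: queue=[B,C,D,G] q_used=0 → run B
t=12: queue=[B,C,D,G] q_used=1 → run B
t=13: queue=[B,C,D,G] q_used=2 → run B
t=14: queue=[C,D,G] q_used=0 → run C
t=15: queue=[C,D,G] q_used=1 → run C
t=16: queue=[C,D,G] q_used=2 → run C
t=17: queue=[D,G,C] q_used=0 → run D
t=18: queue=[D,G,C] q_used=1 → run D
t=19: queue=[D,G,C] q_used=2 → run D
t=20: queue=[G,C,D] q_used=0 → run G
t=21: queue=[C,D] q_used=0 → run C
t=22: queue=[C,D] q_used=1 → run C
t=23: queue=[C,D] q_used=2 → run C
t=24: queue=[D,C] q_used=0 → run D
t=25: queue=[C] q_used=0 → run C
t=26: queue=[C] q_used=1 → run C
t=27: (idle)
t=28: (idle)
t=29: (idle)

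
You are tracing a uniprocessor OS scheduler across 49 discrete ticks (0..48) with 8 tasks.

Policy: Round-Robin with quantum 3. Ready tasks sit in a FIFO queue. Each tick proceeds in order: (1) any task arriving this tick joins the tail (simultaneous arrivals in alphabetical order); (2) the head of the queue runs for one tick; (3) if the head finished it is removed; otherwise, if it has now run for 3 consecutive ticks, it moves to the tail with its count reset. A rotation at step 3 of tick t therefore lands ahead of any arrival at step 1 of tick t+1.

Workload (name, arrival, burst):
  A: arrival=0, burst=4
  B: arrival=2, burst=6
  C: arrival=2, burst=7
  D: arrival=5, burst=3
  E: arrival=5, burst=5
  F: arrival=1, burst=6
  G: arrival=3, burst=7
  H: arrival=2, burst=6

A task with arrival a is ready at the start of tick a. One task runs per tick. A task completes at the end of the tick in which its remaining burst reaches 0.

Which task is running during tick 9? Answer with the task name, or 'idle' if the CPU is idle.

t=0: queue=[A] q_used=0 → run A
t=1: queue=[A,F] q_used=1 → run A
t=2: queue=[A,F,B,C,H] q_used=2 → run A
t=3: queue=[F,B,C,H,A,G] q_used=0 → run F
t=4: queue=[F,B,C,H,A,G] q_used=1 → run F
t=5: queue=[F,B,C,H,A,G,D,E] q_used=2 → run F
t=6: queue=[B,C,H,A,G,D,E,F] q_used=0 → run B
t=7: queue=[B,C,H,A,G,D,E,F] q_used=1 → run B
t=8: queue=[B,C,H,A,G,D,E,F] q_used=2 → run B
t=9: queue=[C,H,A,G,D,E,F,B] q_used=0 → run C
t=10: queue=[C,H,A,G,D,E,F,B] q_used=1 → run C
t=11: queue=[C,H,A,G,D,E,F,B] q_used=2 → run C
t=12: queue=[H,A,G,D,E,F,B,C] q_used=0 → run H
t=13: queue=[H,A,G,D,E,F,B,C] q_used=1 → run H
t=14: queue=[H,A,G,D,E,F,B,C] q_used=2 → run H
t=15: queue=[A,G,D,E,F,B,C,H] q_used=0 → run A
t=16: queue=[G,D,E,F,B,C,H] q_used=0 → run G
t=17: queue=[G,D,E,F,B,C,H] q_used=1 → run G
t=18: queue=[G,D,E,F,B,C,H] q_used=2 → run G
t=19: queue=[D,E,F,B,C,H,G] q_used=0 → run D
t=20: queue=[D,E,F,B,C,H,G] q_used=1 → run D
t=21: queue=[D,E,F,B,C,H,G] q_used=2 → run D
t=22: queue=[E,F,B,C,H,G] q_used=0 → run E
t=23: queue=[E,F,B,C,H,G] q_used=1 → run E
t=24: queue=[E,F,B,C,H,G] q_used=2 → run E
t=25: queue=[F,B,C,H,G,E] q_used=0 → run F
t=26: queue=[F,B,C,H,G,E] q_used=1 → run F
t=27: queue=[F,B,C,H,G,E] q_used=2 → run F
t=28: queue=[B,C,H,G,E] q_used=0 → run B
t=29: queue=[B,C,H,G,E] q_used=1 → run B
t=30: queue=[B,C,H,G,E] q_used=2 → run B
t=31: queue=[C,H,G,E] q_used=0 → run C
t=32: queue=[C,H,G,E] q_used=1 → run C
t=33: queue=[C,H,G,E] q_used=2 → run C
t=34: queue=[H,G,E,C] q_used=0 → run H
t=35: queue=[H,G,E,C] q_used=1 → run H
t=36: queue=[H,G,E,C] q_used=2 → run H
t=37: queue=[G,E,C] q_used=0 → run G
t=38: queue=[G,E,C] q_used=1 → run G
t=39: queue=[G,E,C] q_used=2 → run G
t=40: queue=[E,C,G] q_used=0 → run E
t=41: queue=[E,C,G] q_used=1 → run E
t=42: queue=[C,G] q_used=0 → run C
t=43: queue=[G] q_used=0 → run G
t=44: (idle)
t=45: (idle)
t=46: (idle)
t=47: (idle)
t=48: (idle)

running at tick 9 = C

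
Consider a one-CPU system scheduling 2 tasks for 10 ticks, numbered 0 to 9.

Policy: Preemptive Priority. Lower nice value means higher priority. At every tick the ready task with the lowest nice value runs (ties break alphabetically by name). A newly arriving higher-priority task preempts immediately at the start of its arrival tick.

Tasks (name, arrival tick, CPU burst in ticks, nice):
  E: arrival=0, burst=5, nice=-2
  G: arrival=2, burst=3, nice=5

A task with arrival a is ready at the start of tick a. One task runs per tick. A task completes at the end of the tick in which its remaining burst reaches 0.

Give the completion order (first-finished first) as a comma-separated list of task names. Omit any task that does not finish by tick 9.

completion order = E, G

t=0: ready={E} → run E
t=1: ready={E} → run E
t=2: ready={E,G} → run E
t=3: ready={E,G} → run E
t=4: ready={E,G} → run E
t=5: ready={G} → run G
t=6: ready={G} → run G
t=7: ready={G} → run G
t=8: (idle)
t=9: (idle)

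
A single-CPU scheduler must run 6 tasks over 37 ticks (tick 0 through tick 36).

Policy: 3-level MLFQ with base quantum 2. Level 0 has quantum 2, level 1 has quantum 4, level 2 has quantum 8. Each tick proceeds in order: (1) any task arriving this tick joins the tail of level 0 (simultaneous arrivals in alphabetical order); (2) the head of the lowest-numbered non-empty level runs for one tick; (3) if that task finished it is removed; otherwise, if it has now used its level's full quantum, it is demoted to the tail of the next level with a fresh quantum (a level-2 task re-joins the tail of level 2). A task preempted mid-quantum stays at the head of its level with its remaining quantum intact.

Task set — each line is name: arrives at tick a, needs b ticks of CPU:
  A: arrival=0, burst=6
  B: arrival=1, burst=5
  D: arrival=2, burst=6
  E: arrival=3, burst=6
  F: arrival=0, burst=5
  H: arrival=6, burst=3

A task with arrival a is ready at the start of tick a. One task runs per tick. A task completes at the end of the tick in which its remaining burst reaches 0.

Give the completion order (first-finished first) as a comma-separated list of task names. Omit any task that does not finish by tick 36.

t=0: L0/L1/L2 = AF/-/- → run A
t=1: L0/L1/L2 = AFB/-/- → run A
t=2: L0/L1/L2 = FBD/A/- → run F
t=3: L0/L1/L2 = FBDE/A/- → run F
t=4: L0/L1/L2 = BDE/AF/- → run B
t=5: L0/L1/L2 = BDE/AF/- → run B
t=6: L0/L1/L2 = DEH/AFB/- → run D
t=7: L0/L1/L2 = DEH/AFB/- → run D
t=8: L0/L1/L2 = EH/AFBD/- → run E
t=9: L0/L1/L2 = EH/AFBD/- → run E
t=10: L0/L1/L2 = H/AFBDE/- → run H
t=11: L0/L1/L2 = H/AFBDE/- → run H
t=12: L0/L1/L2 = -/AFBDEH/- → run A
t=13: L0/L1/L2 = -/AFBDEH/- → run A
t=14: L0/L1/L2 = -/AFBDEH/- → run A
t=15: L0/L1/L2 = -/AFBDEH/- → run A
t=16: L0/L1/L2 = -/FBDEH/- → run F
t=17: L0/L1/L2 = -/FBDEH/- → run F
t=18: L0/L1/L2 = -/FBDEH/- → run F
t=19: L0/L1/L2 = -/BDEH/- → run B
t=20: L0/L1/L2 = -/BDEH/- → run B
t=21: L0/L1/L2 = -/BDEH/- → run B
t=22: L0/L1/L2 = -/DEH/- → run D
t=23: L0/L1/L2 = -/DEH/- → run D
t=24: L0/L1/L2 = -/DEH/- → run D
t=25: L0/L1/L2 = -/DEH/- → run D
t=26: L0/L1/L2 = -/EH/- → run E
t=27: L0/L1/L2 = -/EH/- → run E
t=28: L0/L1/L2 = -/EH/- → run E
t=29: L0/L1/L2 = -/EH/- → run E
t=30: L0/L1/L2 = -/H/- → run H
t=31: (idle)
t=32: (idle)
t=33: (idle)
t=34: (idle)
t=35: (idle)
t=36: (idle)

completion order = A, F, B, D, E, H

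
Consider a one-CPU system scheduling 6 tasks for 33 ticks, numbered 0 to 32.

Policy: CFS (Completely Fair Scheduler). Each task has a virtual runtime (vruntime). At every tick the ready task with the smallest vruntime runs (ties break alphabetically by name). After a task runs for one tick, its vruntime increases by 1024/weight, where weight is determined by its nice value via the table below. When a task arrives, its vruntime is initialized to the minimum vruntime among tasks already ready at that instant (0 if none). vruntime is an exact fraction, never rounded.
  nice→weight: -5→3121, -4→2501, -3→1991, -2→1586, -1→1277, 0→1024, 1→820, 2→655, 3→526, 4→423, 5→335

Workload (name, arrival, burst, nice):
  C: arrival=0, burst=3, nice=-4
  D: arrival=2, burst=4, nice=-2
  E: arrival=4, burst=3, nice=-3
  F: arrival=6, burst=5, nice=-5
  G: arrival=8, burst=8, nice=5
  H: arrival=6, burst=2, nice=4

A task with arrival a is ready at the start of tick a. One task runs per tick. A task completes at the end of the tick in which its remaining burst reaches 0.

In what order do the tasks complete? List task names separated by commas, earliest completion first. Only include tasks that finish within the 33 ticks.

completion order = C, E, D, F, H, G

t=0: vr[C=0] → run C
t=1: vr[C=1024/2501] → run C
t=2: vr[C=2048/2501 D=2048/2501] → run C
t=3: vr[D=2048/2501] → run D
t=4: vr[D=47616/32513 E=47616/32513] → run D
t=5: vr[D=68608/32513 E=47616/32513] → run E
t=6: vr[D=68608/32513 E=128096768/64733383 F=128096768/64733383 H=128096768/64733383] → run E
t=7: vr[D=68608/32513 E=161390080/64733383 F=128096768/64733383 H=128096768/64733383] → run F
t=8: vr[D=68608/32513 E=161390080/64733383 F=466076997120/202032888343 G=128096768/64733383 H=128096768/64733383] → run G
t=9: vr[D=68608/32513 E=161390080/64733383 F=466076997120/202032888343 G=109199401472/21685683305 H=128096768/64733383] → run H
t=10: vr[D=68608/32513 E=161390080/64733383 F=466076997120/202032888343 G=109199401472/21685683305 H=120471917056/27382221009] → run D
t=11: vr[D=89600/32513 E=161390080/64733383 F=466076997120/202032888343 G=109199401472/21685683305 H=120471917056/27382221009] → run F
t=12: vr[D=89600/32513 E=161390080/64733383 F=532363981312/202032888343 G=109199401472/21685683305 H=120471917056/27382221009] → run E
t=13: vr[D=89600/32513 F=532363981312/202032888343 G=109199401472/21685683305 H=120471917056/27382221009] → run F
t=14: vr[D=89600/32513 F=598650965504/202032888343 G=109199401472/21685683305 H=120471917056/27382221009] → run D
t=15: vr[F=598650965504/202032888343 G=109199401472/21685683305 H=120471917056/27382221009] → run F
t=16: vr[F=664937949696/202032888343 G=109199401472/21685683305 H=120471917056/27382221009] → run F
t=17: vr[G=109199401472/21685683305 H=120471917056/27382221009] → run H
t=18: vr[G=109199401472/21685683305] → run G
t=19: vr[G=175486385664/21685683305] → run G
t=20: vr[G=241773369856/21685683305] → run G
t=21: vr[G=308060354048/21685683305] → run G
t=22: vr[G=74869467648/4337136661] → run G
t=23: vr[G=440634322432/21685683305] → run G
t=24: vr[G=506921306624/21685683305] → run G
t=25: (idle)
t=26: (idle)
t=27: (idle)
t=28: (idle)
t=29: (idle)
t=30: (idle)
t=31: (idle)
t=32: (idle)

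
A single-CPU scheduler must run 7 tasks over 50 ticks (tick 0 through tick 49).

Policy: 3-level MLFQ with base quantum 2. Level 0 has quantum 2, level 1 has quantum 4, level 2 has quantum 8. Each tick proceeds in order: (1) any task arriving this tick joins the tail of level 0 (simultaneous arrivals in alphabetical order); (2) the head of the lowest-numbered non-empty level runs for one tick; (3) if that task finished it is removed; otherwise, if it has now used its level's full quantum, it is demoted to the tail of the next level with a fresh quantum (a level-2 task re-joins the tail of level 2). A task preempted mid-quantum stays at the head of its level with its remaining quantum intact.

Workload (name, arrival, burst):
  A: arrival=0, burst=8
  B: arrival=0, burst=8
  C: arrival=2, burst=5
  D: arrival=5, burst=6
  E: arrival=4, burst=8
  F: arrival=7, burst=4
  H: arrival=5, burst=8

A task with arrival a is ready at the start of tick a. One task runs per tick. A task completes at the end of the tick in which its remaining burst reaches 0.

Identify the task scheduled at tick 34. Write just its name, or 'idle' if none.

running at tick 34 = H

t=0: L0/L1/L2 = AB/-/- → run A
t=1: L0/L1/L2 = AB/-/- → run A
t=2: L0/L1/L2 = BC/A/- → run B
t=3: L0/L1/L2 = BC/A/- → run B
t=4: L0/L1/L2 = CE/AB/- → run C
t=5: L0/L1/L2 = CEDH/AB/- → run C
t=6: L0/L1/L2 = EDH/ABC/- → run E
t=7: L0/L1/L2 = EDHF/ABC/- → run E
t=8: L0/L1/L2 = DHF/ABCE/- → run D
t=9: L0/L1/L2 = DHF/ABCE/- → run D
t=10: L0/L1/L2 = HF/ABCED/- → run H
t=11: L0/L1/L2 = HF/ABCED/- → run H
t=12: L0/L1/L2 = F/ABCEDH/- → run F
t=13: L0/L1/L2 = F/ABCEDH/- → run F
t=14: L0/L1/L2 = -/ABCEDHF/- → run A
t=15: L0/L1/L2 = -/ABCEDHF/- → run A
t=16: L0/L1/L2 = -/ABCEDHF/- → run A
t=17: L0/L1/L2 = -/ABCEDHF/- → run A
t=18: L0/L1/L2 = -/BCEDHF/A → run B
t=19: L0/L1/L2 = -/BCEDHF/A → run B
t=20: L0/L1/L2 = -/BCEDHF/A → run B
t=21: L0/L1/L2 = -/BCEDHF/A → run B
t=22: L0/L1/L2 = -/CEDHF/AB → run C
t=23: L0/L1/L2 = -/CEDHF/AB → run C
t=24: L0/L1/L2 = -/CEDHF/AB → run C
t=25: L0/L1/L2 = -/EDHF/AB → run E
t=26: L0/L1/L2 = -/EDHF/AB → run E
t=27: L0/L1/L2 = -/EDHF/AB → run E
t=28: L0/L1/L2 = -/EDHF/AB → run E
t=29: L0/L1/L2 = -/DHF/ABE → run D
t=30: L0/L1/L2 = -/DHF/ABE → run D
t=31: L0/L1/L2 = -/DHF/ABE → run D
t=32: L0/L1/L2 = -/DHF/ABE → run D
t=33: L0/L1/L2 = -/HF/ABE → run H
t=34: L0/L1/L2 = -/HF/ABE → run H
t=35: L0/L1/L2 = -/HF/ABE → run H
t=36: L0/L1/L2 = -/HF/ABE → run H
t=37: L0/L1/L2 = -/F/ABEH → run F
t=38: L0/L1/L2 = -/F/ABEH → run F
t=39: L0/L1/L2 = -/-/ABEH → run A
t=40: L0/L1/L2 = -/-/ABEH → run A
t=41: L0/L1/L2 = -/-/BEH → run B
t=42: L0/L1/L2 = -/-/BEH → run B
t=43: L0/L1/L2 = -/-/EH → run E
t=44: L0/L1/L2 = -/-/EH → run E
t=45: L0/L1/L2 = -/-/H → run H
t=46: L0/L1/L2 = -/-/H → run H
t=47: (idle)
t=48: (idle)
t=49: (idle)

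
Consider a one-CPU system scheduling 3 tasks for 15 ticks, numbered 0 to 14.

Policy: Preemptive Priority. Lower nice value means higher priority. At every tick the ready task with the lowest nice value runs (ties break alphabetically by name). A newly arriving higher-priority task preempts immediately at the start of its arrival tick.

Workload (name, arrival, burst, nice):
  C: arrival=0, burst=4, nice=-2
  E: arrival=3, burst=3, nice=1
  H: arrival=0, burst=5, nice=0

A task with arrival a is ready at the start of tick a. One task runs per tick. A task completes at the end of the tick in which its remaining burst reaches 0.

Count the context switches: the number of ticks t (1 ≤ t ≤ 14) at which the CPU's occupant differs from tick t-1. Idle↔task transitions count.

context switches = 3

t=0: ready={C,H} → run C
t=1: ready={C,H} → run C
t=2: ready={C,H} → run C
t=3: ready={C,E,H} → run C
t=4: ready={E,H} → run H
t=5: ready={E,H} → run H
t=6: ready={E,H} → run H
t=7: ready={E,H} → run H
t=8: ready={E,H} → run H
t=9: ready={E} → run E
t=10: ready={E} → run E
t=11: ready={E} → run E
t=12: (idle)
t=13: (idle)
t=14: (idle)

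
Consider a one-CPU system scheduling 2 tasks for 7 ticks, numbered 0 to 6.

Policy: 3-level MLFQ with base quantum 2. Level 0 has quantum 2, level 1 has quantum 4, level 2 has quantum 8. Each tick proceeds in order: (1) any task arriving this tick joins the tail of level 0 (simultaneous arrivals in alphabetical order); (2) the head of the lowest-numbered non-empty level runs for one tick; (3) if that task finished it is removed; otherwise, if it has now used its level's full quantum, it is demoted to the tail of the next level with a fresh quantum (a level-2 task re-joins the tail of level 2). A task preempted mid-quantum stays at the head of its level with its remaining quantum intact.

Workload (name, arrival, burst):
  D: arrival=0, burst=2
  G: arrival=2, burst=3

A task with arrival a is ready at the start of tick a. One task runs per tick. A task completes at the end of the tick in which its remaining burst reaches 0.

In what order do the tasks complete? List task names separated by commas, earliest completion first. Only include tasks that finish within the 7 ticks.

completion order = D, G

t=0: L0/L1/L2 = D/-/- → run D
t=1: L0/L1/L2 = D/-/- → run D
t=2: L0/L1/L2 = G/-/- → run G
t=3: L0/L1/L2 = G/-/- → run G
t=4: L0/L1/L2 = -/G/- → run G
t=5: (idle)
t=6: (idle)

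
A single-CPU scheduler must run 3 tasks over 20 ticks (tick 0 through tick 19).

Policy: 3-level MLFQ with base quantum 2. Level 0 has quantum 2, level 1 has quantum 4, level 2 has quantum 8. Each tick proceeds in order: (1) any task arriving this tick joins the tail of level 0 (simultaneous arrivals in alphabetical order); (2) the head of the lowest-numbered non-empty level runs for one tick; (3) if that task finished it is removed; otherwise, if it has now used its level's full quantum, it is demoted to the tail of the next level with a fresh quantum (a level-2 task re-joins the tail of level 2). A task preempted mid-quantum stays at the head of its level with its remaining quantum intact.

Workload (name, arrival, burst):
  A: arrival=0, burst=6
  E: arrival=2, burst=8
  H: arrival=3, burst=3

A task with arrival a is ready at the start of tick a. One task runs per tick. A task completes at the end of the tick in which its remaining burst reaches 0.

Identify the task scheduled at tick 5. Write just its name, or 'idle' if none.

t=0: L0/L1/L2 = A/-/- → run A
t=1: L0/L1/L2 = A/-/- → run A
t=2: L0/L1/L2 = E/A/- → run E
t=3: L0/L1/L2 = EH/A/- → run E
t=4: L0/L1/L2 = H/AE/- → run H
t=5: L0/L1/L2 = H/AE/- → run H
t=6: L0/L1/L2 = -/AEH/- → run A
t=7: L0/L1/L2 = -/AEH/- → run A
t=8: L0/L1/L2 = -/AEH/- → run A
t=9: L0/L1/L2 = -/AEH/- → run A
t=10: L0/L1/L2 = -/EH/- → run E
t=11: L0/L1/L2 = -/EH/- → run E
t=12: L0/L1/L2 = -/EH/- → run E
t=13: L0/L1/L2 = -/EH/- → run E
t=14: L0/L1/L2 = -/H/E → run H
t=15: L0/L1/L2 = -/-/E → run E
t=16: L0/L1/L2 = -/-/E → run E
t=17: (idle)
t=18: (idle)
t=19: (idle)

running at tick 5 = H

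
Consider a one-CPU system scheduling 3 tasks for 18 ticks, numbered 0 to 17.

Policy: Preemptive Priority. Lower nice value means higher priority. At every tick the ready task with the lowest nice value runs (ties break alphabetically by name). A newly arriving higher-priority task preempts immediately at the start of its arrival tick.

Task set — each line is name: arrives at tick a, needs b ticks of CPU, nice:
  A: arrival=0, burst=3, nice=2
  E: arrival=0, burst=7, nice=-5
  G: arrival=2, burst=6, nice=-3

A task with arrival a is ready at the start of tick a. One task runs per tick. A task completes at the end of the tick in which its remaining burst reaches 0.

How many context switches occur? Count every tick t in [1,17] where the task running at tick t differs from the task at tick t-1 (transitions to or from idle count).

context switches = 3

t=0: ready={A,E} → run E
t=1: ready={A,E} → run E
t=2: ready={A,E,G} → run E
t=3: ready={A,E,G} → run E
t=4: ready={A,E,G} → run E
t=5: ready={A,E,G} → run E
t=6: ready={A,E,G} → run E
t=7: ready={A,G} → run G
t=8: ready={A,G} → run G
t=9: ready={A,G} → run G
t=10: ready={A,G} → run G
t=11: ready={A,G} → run G
t=12: ready={A,G} → run G
t=13: ready={A} → run A
t=14: ready={A} → run A
t=15: ready={A} → run A
t=16: (idle)
t=17: (idle)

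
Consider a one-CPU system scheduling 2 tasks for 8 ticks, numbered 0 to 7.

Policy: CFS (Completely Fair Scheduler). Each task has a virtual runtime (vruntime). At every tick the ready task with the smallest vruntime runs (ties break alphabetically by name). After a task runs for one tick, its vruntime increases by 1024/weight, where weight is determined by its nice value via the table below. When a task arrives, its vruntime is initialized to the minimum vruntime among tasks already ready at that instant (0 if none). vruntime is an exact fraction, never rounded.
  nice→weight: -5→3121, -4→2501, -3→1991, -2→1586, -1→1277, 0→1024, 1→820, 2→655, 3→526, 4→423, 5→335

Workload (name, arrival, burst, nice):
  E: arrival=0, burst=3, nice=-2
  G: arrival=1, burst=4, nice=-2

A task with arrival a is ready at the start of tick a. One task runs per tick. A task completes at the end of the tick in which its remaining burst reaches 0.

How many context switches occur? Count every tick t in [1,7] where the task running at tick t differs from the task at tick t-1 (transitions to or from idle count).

context switches = 4

t=0: vr[E=0] → run E
t=1: vr[E=512/793 G=512/793] → run E
t=2: vr[E=1024/793 G=512/793] → run G
t=3: vr[E=1024/793 G=1024/793] → run E
t=4: vr[G=1024/793] → run G
t=5: vr[G=1536/793] → run G
t=6: vr[G=2048/793] → run G
t=7: (idle)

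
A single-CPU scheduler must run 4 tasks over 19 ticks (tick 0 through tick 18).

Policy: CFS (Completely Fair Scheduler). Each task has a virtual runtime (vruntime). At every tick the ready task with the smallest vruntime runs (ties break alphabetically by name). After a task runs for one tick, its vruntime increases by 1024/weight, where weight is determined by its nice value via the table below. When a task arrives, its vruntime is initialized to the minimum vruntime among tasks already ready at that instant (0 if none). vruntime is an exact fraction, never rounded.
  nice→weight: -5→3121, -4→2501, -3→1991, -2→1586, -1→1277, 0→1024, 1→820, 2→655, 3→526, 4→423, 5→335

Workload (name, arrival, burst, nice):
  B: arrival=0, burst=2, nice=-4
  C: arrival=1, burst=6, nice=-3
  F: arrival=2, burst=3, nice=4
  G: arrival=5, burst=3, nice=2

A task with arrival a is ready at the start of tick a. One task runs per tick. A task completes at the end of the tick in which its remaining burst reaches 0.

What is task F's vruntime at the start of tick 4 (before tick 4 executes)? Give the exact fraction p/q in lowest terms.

vruntime(F, start of tick 4) = 2994176/1057923

t=0: vr[B=0] → run B
t=1: vr[B=1024/2501 C=1024/2501] → run B
t=2: vr[C=1024/2501 F=1024/2501] → run C
t=3: vr[C=4599808/4979491 F=1024/2501] → run F
t=4: vr[C=4599808/4979491 F=2994176/1057923] → run C
t=5: vr[C=7160832/4979491 F=2994176/1057923 G=7160832/4979491] → run C
t=6: vr[C=9721856/4979491 F=2994176/1057923 G=7160832/4979491] → run G
t=7: vr[C=9721856/4979491 F=2994176/1057923 G=9789343744/3261566605] → run C
t=8: vr[C=12282880/4979491 F=2994176/1057923 G=9789343744/3261566605] → run C
t=9: vr[C=14843904/4979491 F=2994176/1057923 G=9789343744/3261566605] → run F
t=10: vr[C=14843904/4979491 F=5555200/1057923 G=9789343744/3261566605] → run C
t=11: vr[F=5555200/1057923 G=9789343744/3261566605] → run G
t=12: vr[F=5555200/1057923 G=14888342528/3261566605] → run G
t=13: vr[F=5555200/1057923] → run F
t=14: (idle)
t=15: (idle)
t=16: (idle)
t=17: (idle)
t=18: (idle)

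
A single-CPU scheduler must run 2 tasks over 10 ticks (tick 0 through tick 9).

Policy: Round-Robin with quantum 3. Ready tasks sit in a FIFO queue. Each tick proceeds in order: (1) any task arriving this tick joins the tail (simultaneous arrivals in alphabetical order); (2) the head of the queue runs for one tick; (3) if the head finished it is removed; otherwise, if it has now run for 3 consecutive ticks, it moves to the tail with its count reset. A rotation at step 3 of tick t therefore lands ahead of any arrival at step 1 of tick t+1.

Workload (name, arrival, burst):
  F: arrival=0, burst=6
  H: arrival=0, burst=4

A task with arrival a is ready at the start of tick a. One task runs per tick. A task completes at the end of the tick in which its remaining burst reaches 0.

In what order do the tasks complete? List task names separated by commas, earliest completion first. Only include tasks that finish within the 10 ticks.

t=0: queue=[F,H] q_used=0 → run F
t=1: queue=[F,H] q_used=1 → run F
t=2: queue=[F,H] q_used=2 → run F
t=3: queue=[H,F] q_used=0 → run H
t=4: queue=[H,F] q_used=1 → run H
t=5: queue=[H,F] q_used=2 → run H
t=6: queue=[F,H] q_used=0 → run F
t=7: queue=[F,H] q_used=1 → run F
t=8: queue=[F,H] q_used=2 → run F
t=9: queue=[H] q_used=0 → run H

completion order = F, H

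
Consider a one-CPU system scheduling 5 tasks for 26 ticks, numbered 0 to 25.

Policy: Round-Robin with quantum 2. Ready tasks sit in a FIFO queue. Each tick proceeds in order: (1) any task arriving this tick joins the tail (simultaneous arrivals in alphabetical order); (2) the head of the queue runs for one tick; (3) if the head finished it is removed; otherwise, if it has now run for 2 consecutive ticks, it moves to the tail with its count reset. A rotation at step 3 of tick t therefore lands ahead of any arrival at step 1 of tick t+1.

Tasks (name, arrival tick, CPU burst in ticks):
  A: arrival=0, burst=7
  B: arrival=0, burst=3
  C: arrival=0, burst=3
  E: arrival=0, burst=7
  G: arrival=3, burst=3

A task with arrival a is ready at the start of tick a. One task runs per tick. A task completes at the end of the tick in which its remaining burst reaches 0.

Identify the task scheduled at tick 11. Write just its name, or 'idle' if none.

t=0: queue=[A,B,C,E] q_used=0 → run A
t=1: queue=[A,B,C,E] q_used=1 → run A
t=2: queue=[B,C,E,A] q_used=0 → run B
t=3: queue=[B,C,E,A,G] q_used=1 → run B
t=4: queue=[C,E,A,G,B] q_used=0 → run C
t=5: queue=[C,E,A,G,B] q_used=1 → run C
t=6: queue=[E,A,G,B,C] q_used=0 → run E
t=7: queue=[E,A,G,B,C] q_used=1 → run E
t=8: queue=[A,G,B,C,E] q_used=0 → run A
t=9: queue=[A,G,B,C,E] q_used=1 → run A
t=10: queue=[G,B,C,E,A] q_used=0 → run G
t=11: queue=[G,B,C,E,A] q_used=1 → run G
t=12: queue=[B,C,E,A,G] q_used=0 → run B
t=13: queue=[C,E,A,G] q_used=0 → run C
t=14: queue=[E,A,G] q_used=0 → run E
t=15: queue=[E,A,G] q_used=1 → run E
t=16: queue=[A,G,E] q_used=0 → run A
t=17: queue=[A,G,E] q_used=1 → run A
t=18: queue=[G,E,A] q_used=0 → run G
t=19: queue=[E,A] q_used=0 → run E
t=20: queue=[E,A] q_used=1 → run E
t=21: queue=[A,E] q_used=0 → run A
t=22: queue=[E] q_used=0 → run E
t=23: (idle)
t=24: (idle)
t=25: (idle)

running at tick 11 = G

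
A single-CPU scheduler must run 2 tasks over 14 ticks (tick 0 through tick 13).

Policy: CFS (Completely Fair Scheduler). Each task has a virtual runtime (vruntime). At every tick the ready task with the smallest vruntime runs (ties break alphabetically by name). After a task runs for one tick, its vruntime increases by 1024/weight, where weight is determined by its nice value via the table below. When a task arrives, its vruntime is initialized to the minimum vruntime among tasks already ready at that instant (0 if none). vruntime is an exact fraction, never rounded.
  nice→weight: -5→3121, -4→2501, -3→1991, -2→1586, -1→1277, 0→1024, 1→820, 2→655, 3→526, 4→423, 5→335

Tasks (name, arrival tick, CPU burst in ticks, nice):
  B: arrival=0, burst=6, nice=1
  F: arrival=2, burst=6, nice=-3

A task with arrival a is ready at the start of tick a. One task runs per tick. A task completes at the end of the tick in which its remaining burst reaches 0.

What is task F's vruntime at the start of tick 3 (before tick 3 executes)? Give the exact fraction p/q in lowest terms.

vruntime(F, start of tick 3) = 512/205

t=0: vr[B=0] → run B
t=1: vr[B=256/205] → run B
t=2: vr[B=512/205 F=512/205] → run B
t=3: vr[B=768/205 F=512/205] → run F
t=4: vr[B=768/205 F=1229312/408155] → run F
t=5: vr[B=768/205 F=1439232/408155] → run F
t=6: vr[B=768/205 F=1649152/408155] → run B
t=7: vr[B=1024/205 F=1649152/408155] → run F
t=8: vr[B=1024/205 F=1859072/408155] → run F
t=9: vr[B=1024/205 F=2068992/408155] → run B
t=10: vr[B=256/41 F=2068992/408155] → run F
t=11: vr[B=256/41] → run B
t=12: (idle)
t=13: (idle)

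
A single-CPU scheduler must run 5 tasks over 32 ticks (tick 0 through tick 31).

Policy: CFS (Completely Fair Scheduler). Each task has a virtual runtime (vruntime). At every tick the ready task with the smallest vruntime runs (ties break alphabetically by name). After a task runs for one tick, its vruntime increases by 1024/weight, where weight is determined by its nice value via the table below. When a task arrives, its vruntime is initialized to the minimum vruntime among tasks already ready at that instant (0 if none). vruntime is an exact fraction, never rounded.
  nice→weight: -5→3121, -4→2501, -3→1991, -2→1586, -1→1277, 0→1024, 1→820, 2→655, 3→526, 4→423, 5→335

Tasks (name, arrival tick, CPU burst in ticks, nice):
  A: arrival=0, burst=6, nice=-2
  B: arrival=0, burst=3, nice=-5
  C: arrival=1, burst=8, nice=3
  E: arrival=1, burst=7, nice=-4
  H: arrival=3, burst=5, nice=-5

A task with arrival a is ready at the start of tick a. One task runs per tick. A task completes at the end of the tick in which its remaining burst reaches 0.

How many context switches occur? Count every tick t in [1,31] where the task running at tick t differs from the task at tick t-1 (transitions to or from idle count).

context switches = 22

t=0: vr[A=0 B=0] → run A
t=1: vr[A=512/793 B=0 C=0 E=0] → run B
t=2: vr[A=512/793 B=1024/3121 C=0 E=0] → run C
t=3: vr[A=512/793 B=1024/3121 C=512/263 E=0 H=0] → run E
t=4: vr[A=512/793 B=1024/3121 C=512/263 E=1024/2501 H=0] → run H
t=5: vr[A=512/793 B=1024/3121 C=512/263 E=1024/2501 H=1024/3121] → run B
t=6: vr[A=512/793 B=2048/3121 C=512/263 E=1024/2501 H=1024/3121] → run H
t=7: vr[A=512/793 B=2048/3121 C=512/263 E=1024/2501 H=2048/3121] → run E
t=8: vr[A=512/793 B=2048/3121 C=512/263 E=2048/2501 H=2048/3121] → run A
t=9: vr[A=1024/793 B=2048/3121 C=512/263 E=2048/2501 H=2048/3121] → run B
t=10: vr[A=1024/793 C=512/263 E=2048/2501 H=2048/3121] → run H
t=11: vr[A=1024/793 C=512/263 E=2048/2501 H=3072/3121] → run E
t=12: vr[A=1024/793 C=512/263 E=3072/2501 H=3072/3121] → run H
t=13: vr[A=1024/793 C=512/263 E=3072/2501 H=4096/3121] → run E
t=14: vr[A=1024/793 C=512/263 E=4096/2501 H=4096/3121] → run A
t=15: vr[A=1536/793 C=512/263 E=4096/2501 H=4096/3121] → run H
t=16: vr[A=1536/793 C=512/263 E=4096/2501] → run E
t=17: vr[A=1536/793 C=512/263 E=5120/2501] → run A
t=18: vr[A=2048/793 C=512/263 E=5120/2501] → run C
t=19: vr[A=2048/793 C=1024/263 E=5120/2501] → run E
t=20: vr[A=2048/793 C=1024/263 E=6144/2501] → run E
t=21: vr[A=2048/793 C=1024/263] → run A
t=22: vr[A=2560/793 C=1024/263] → run A
t=23: vr[C=1024/263] → run C
t=24: vr[C=1536/263] → run C
t=25: vr[C=2048/263] → run C
t=26: vr[C=2560/263] → run C
t=27: vr[C=3072/263] → run C
t=28: vr[C=3584/263] → run C
t=29: (idle)
t=30: (idle)
t=31: (idle)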